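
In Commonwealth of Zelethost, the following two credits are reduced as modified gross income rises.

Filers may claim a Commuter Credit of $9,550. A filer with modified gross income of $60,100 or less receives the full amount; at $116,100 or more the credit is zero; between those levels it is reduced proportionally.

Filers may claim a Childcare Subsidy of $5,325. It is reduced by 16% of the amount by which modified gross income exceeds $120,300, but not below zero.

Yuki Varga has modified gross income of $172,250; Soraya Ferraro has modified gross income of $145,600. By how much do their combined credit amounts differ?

Yuki ($172,250): Commuter Credit: $172,250 is at or above $116,100, so the credit is $0. Childcare Subsidy: 16% of the $51,950 excess over $120,300 is $8,312 ≥ base, so the credit is $0. total $0 + $0 = $0
Soraya ($145,600): Commuter Credit: $145,600 is at or above $116,100, so the credit is $0. Childcare Subsidy: 16% of the $25,300 excess over $120,300 is $4,048; credit = $5,325 − $4,048 = $1,277. total $0 + $1,277 = $1,277
Difference: |$0 − $1,277| = $1,277.

$1,277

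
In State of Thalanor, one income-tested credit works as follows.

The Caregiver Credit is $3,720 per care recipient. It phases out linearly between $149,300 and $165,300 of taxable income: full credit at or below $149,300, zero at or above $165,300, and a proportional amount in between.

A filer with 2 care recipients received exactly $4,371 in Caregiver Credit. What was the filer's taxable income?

Full credit = 2 × $3,720 = $7,440.
$4,371 is 4,371/7,440 of the full $7,440, so 3,069/7,440 of the $16,000 range has been used: income = $149,300 + $16,000 × 3,069/7,440 = $155,900.

$155,900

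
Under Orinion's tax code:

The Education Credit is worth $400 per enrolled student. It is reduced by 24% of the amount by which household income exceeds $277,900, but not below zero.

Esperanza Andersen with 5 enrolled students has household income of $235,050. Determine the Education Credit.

$2,000

Education Credit: base = 5 × $400 = $2,000. $235,050 is at or below the $277,900 threshold, so the full $2,000 applies.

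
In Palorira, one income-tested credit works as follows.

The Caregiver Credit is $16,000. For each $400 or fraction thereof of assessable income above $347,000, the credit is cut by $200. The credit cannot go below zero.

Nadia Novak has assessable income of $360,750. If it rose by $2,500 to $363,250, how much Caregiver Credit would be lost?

$1,200

At $360,750 — income exceeds $347,000 by $13,750, which is 35 full-or-partial $400 increments; reduction = 35 × $200 = $7,000, leaving $9,000.
At $363,250 — income exceeds $347,000 by $16,250, which is 41 full-or-partial $400 increments; reduction = 41 × $200 = $8,200, leaving $7,800.
Lost: $9,000 − $7,800 = $1,200.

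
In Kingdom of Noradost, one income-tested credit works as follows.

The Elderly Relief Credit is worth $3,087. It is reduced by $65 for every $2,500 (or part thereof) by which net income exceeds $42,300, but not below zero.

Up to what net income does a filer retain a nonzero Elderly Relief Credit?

After 47 increments the reduction is 47 × $65 = $3,055, leaving $32; one more increment wipes it out. Increment 47 ends at excess 47 × $2,500 = $117,500, so the highest qualifying income is $42,300 + $117,500 = $159,800.

$159,800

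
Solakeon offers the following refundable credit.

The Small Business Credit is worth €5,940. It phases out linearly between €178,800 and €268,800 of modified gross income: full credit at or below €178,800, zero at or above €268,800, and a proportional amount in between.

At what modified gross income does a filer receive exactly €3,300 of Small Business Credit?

€218,800

€3,300 is 3,300/5,940 of the full €5,940, so 2,640/5,940 of the €90,000 range has been used: income = €178,800 + €90,000 × 2,640/5,940 = €218,800.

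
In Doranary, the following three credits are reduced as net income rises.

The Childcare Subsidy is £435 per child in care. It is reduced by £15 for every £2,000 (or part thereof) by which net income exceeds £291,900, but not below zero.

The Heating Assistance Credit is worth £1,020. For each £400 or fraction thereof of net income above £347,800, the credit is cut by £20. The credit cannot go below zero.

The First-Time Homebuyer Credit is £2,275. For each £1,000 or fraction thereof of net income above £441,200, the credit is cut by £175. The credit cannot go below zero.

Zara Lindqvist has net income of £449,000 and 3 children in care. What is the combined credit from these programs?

Childcare Subsidy: base = 3 × £435 = £1,305. income exceeds £291,900 by £157,100, which is 79 full-or-partial £2,000 increments; reduction = 79 × £15 = £1,185, leaving £120.
Heating Assistance Credit: income exceeds £347,800 by £101,200 → 253 increments × £20 = £5,060 ≥ base, so the credit is £0.
First-Time Homebuyer Credit: income exceeds £441,200 by £7,800, which is 8 full-or-partial £1,000 increments; reduction = 8 × £175 = £1,400, leaving £875.
Total: £120 + £0 + £875 = £995.

£995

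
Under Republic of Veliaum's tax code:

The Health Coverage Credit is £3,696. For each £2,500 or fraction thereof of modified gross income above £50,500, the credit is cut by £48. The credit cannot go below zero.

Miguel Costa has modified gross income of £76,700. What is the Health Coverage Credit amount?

£3,168

Health Coverage Credit: income exceeds £50,500 by £26,200, which is 11 full-or-partial £2,500 increments; reduction = 11 × £48 = £528, leaving £3,168.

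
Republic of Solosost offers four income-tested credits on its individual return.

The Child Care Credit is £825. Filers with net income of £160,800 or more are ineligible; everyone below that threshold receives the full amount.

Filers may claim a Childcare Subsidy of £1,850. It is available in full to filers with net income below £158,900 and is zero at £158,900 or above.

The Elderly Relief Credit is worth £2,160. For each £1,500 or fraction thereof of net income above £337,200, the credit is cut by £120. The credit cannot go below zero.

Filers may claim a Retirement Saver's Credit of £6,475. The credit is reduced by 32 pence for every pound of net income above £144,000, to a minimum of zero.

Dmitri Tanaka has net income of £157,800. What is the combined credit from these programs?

Child Care Credit: £157,800 is below the £160,800 cutoff, so the full £825 applies.
Childcare Subsidy: £157,800 is below the £158,900 cutoff, so the full £1,850 applies.
Elderly Relief Credit: £157,800 is at or below the £337,200 threshold, so the full £2,160 applies.
Retirement Saver's Credit: 32% of the £13,800 excess over £144,000 is £4,416; credit = £6,475 − £4,416 = £2,059.
Total: £825 + £1,850 + £2,160 + £2,059 = £6,894.

£6,894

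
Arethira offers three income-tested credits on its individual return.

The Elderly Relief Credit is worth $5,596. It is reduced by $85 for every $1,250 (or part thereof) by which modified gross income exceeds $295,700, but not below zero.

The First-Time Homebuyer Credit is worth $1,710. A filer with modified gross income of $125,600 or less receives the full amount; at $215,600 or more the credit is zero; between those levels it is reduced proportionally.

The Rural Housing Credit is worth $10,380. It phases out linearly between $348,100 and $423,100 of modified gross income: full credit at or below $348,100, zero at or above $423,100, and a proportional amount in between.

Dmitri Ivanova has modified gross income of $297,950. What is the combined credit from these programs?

Elderly Relief Credit: income exceeds $295,700 by $2,250, which is 2 full-or-partial $1,250 increments; reduction = 2 × $85 = $170, leaving $5,426.
First-Time Homebuyer Credit: $297,950 is at or above $215,600, so the credit is $0.
Rural Housing Credit: $297,950 is at or below the $348,100 threshold, so the full $10,380 applies.
Total: $5,426 + $0 + $10,380 = $15,806.

$15,806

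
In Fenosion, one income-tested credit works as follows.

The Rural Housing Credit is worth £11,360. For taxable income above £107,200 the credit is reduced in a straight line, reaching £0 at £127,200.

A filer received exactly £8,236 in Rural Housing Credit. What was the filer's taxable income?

£112,700

£8,236 is 8,236/11,360 of the full £11,360, so 3,124/11,360 of the £20,000 range has been used: income = £107,200 + £20,000 × 3,124/11,360 = £112,700.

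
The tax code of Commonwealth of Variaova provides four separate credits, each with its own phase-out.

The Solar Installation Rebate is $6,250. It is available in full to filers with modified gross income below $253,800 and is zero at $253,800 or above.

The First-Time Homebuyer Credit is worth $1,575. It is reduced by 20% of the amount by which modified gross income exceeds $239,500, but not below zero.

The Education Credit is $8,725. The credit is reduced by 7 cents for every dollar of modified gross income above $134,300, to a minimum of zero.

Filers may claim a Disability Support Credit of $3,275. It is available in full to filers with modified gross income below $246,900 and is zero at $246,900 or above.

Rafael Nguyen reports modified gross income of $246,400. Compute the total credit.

Solar Installation Rebate: $246,400 is below the $253,800 cutoff, so the full $6,250 applies.
First-Time Homebuyer Credit: 20% of the $6,900 excess over $239,500 is $1,380; credit = $1,575 − $1,380 = $195.
Education Credit: 7% of the $112,100 excess over $134,300 is $7,847; credit = $8,725 − $7,847 = $878.
Disability Support Credit: $246,400 is below the $246,900 cutoff, so the full $3,275 applies.
Total: $6,250 + $195 + $878 + $3,275 = $10,598.

$10,598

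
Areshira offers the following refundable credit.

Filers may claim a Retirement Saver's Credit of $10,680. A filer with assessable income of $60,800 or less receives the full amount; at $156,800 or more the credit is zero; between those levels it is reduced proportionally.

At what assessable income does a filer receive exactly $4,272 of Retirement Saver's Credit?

$118,400

$4,272 is 4,272/10,680 of the full $10,680, so 6,408/10,680 of the $96,000 range has been used: income = $60,800 + $96,000 × 6,408/10,680 = $118,400.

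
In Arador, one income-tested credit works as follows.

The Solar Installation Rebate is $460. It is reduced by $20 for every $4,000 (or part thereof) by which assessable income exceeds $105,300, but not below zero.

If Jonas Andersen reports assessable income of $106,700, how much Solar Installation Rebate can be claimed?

$440

Solar Installation Rebate: income exceeds $105,300 by $1,400, which is 1 full-or-partial $4,000 increment; reduction = 1 × $20 = $20, leaving $440.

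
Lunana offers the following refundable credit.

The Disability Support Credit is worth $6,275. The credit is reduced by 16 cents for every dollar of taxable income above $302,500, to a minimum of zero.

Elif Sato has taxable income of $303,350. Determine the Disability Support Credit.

$6,139

Disability Support Credit: 16% of the $850 excess over $302,500 is $136; credit = $6,275 − $136 = $6,139.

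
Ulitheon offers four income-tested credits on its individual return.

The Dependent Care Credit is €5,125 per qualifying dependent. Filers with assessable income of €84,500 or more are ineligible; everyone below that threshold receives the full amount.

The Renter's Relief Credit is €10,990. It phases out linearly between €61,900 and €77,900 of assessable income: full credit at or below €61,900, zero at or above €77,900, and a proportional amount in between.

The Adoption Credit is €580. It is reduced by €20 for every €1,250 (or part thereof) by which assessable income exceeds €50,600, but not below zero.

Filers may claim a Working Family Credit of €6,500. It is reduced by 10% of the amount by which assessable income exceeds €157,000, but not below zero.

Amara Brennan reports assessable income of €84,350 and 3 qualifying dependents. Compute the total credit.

Dependent Care Credit: base = 3 × €5,125 = €15,375. €84,350 is below the €84,500 cutoff, so the full €15,375 applies.
Renter's Relief Credit: €84,350 is at or above €77,900, so the credit is €0.
Adoption Credit: income exceeds €50,600 by €33,750, which is 27 full-or-partial €1,250 increments; reduction = 27 × €20 = €540, leaving €40.
Working Family Credit: €84,350 is at or below the €157,000 threshold, so the full €6,500 applies.
Total: €15,375 + €0 + €40 + €6,500 = €21,915.

€21,915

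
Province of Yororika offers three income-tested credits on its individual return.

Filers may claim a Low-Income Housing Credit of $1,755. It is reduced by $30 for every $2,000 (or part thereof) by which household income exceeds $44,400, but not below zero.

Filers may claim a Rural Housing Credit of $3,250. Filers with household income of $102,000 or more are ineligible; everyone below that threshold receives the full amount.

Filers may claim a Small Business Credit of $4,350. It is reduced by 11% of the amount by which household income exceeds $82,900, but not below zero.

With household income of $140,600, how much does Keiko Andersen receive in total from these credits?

Low-Income Housing Credit: income exceeds $44,400 by $96,200, which is 49 full-or-partial $2,000 increments; reduction = 49 × $30 = $1,470, leaving $285.
Rural Housing Credit: $140,600 meets or exceeds the $102,000 cutoff, so the credit is $0.
Small Business Credit: 11% of the $57,700 excess over $82,900 is $6,347 ≥ base, so the credit is $0.
Total: $285 + $0 + $0 = $285.

$285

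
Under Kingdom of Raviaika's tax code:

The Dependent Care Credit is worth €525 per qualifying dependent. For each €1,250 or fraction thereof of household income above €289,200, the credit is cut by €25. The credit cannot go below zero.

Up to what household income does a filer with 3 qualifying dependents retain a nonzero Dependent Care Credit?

€366,700

Full credit = 3 × €525 = €1,575.
After 62 increments the reduction is 62 × €25 = €1,550, leaving €25; one more increment wipes it out. Increment 62 ends at excess 62 × €1,250 = €77,500, so the highest qualifying income is €289,200 + €77,500 = €366,700.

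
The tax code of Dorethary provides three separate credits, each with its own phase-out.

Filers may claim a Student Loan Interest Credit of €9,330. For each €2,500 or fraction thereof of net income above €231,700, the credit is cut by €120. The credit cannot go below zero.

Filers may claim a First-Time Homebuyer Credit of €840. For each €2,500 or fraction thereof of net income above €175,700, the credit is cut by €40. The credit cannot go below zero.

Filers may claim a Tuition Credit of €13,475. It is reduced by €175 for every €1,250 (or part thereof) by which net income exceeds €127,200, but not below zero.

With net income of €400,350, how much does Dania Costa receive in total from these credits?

Student Loan Interest Credit: income exceeds €231,700 by €168,650, which is 68 full-or-partial €2,500 increments; reduction = 68 × €120 = €8,160, leaving €1,170.
First-Time Homebuyer Credit: income exceeds €175,700 by €224,650 → 90 increments × €40 = €3,600 ≥ base, so the credit is €0.
Tuition Credit: income exceeds €127,200 by €273,150 → 219 increments × €175 = €38,325 ≥ base, so the credit is €0.
Total: €1,170 + €0 + €0 = €1,170.

€1,170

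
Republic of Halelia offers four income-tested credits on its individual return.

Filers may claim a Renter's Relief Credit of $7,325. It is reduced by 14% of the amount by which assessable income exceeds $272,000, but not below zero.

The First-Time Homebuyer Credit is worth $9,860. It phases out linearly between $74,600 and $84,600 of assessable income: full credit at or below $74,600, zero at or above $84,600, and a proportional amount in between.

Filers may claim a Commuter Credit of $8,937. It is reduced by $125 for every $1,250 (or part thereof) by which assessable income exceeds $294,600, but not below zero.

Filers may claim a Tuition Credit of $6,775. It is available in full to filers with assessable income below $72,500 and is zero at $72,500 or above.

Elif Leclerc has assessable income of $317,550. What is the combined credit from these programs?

$7,510

Renter's Relief Credit: 14% of the $45,550 excess over $272,000 is $6,377; credit = $7,325 − $6,377 = $948.
First-Time Homebuyer Credit: $317,550 is at or above $84,600, so the credit is $0.
Commuter Credit: income exceeds $294,600 by $22,950, which is 19 full-or-partial $1,250 increments; reduction = 19 × $125 = $2,375, leaving $6,562.
Tuition Credit: $317,550 meets or exceeds the $72,500 cutoff, so the credit is $0.
Total: $948 + $0 + $6,562 + $0 = $7,510.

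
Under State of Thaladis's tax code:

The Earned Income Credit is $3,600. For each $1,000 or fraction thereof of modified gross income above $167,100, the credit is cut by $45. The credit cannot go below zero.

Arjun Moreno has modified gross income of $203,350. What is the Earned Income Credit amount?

$1,935

Earned Income Credit: income exceeds $167,100 by $36,250, which is 37 full-or-partial $1,000 increments; reduction = 37 × $45 = $1,665, leaving $1,935.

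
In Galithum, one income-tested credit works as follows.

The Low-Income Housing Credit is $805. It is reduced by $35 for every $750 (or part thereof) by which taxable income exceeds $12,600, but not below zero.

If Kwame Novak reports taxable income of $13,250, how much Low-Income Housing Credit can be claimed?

Low-Income Housing Credit: income exceeds $12,600 by $650, which is 1 full-or-partial $750 increment; reduction = 1 × $35 = $35, leaving $770.

$770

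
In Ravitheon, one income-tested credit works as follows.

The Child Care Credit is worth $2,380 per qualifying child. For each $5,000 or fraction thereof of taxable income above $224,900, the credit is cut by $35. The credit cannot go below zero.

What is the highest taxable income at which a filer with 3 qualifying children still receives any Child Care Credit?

Full credit = 3 × $2,380 = $7,140.
After 203 increments the reduction is 203 × $35 = $7,105, leaving $35; one more increment wipes it out. Increment 203 ends at excess 203 × $5,000 = $1,015,000, so the highest qualifying income is $224,900 + $1,015,000 = $1,239,900.

$1,239,900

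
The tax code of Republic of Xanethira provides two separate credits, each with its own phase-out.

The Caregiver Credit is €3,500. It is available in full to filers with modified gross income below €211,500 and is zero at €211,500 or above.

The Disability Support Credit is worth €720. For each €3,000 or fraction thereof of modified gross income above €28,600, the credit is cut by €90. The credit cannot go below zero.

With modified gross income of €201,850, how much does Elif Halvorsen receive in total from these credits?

€3,500

Caregiver Credit: €201,850 is below the €211,500 cutoff, so the full €3,500 applies.
Disability Support Credit: income exceeds €28,600 by €173,250 → 58 increments × €90 = €5,220 ≥ base, so the credit is €0.
Total: €3,500 + €0 = €3,500.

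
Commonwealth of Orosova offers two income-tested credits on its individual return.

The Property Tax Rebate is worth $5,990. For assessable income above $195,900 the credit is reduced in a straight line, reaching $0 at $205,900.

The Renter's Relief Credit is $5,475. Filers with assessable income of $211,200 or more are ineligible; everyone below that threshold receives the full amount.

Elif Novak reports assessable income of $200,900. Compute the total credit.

Property Tax Rebate: $200,900 is $5,000 into a $10,000 phase-out range, leaving 5,000/10,000 of the credit: $5,990 × 5,000/10,000 = $2,995.
Renter's Relief Credit: $200,900 is below the $211,200 cutoff, so the full $5,475 applies.
Total: $2,995 + $5,475 = $8,470.

$8,470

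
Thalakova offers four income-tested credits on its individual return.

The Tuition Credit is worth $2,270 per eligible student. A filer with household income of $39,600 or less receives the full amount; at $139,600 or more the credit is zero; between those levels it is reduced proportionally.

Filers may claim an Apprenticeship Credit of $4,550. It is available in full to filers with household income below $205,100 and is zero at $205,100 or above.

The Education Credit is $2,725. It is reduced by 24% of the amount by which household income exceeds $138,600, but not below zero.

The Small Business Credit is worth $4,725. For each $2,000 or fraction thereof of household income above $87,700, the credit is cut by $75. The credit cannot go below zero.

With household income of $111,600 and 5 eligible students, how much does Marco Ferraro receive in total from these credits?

$14,278

Tuition Credit: base = 5 × $2,270 = $11,350. $111,600 is $72,000 into a $100,000 phase-out range, leaving 28,000/100,000 of the credit: $11,350 × 28,000/100,000 = $3,178.
Apprenticeship Credit: $111,600 is below the $205,100 cutoff, so the full $4,550 applies.
Education Credit: $111,600 is at or below the $138,600 threshold, so the full $2,725 applies.
Small Business Credit: income exceeds $87,700 by $23,900, which is 12 full-or-partial $2,000 increments; reduction = 12 × $75 = $900, leaving $3,825.
Total: $3,178 + $4,550 + $2,725 + $3,825 = $14,278.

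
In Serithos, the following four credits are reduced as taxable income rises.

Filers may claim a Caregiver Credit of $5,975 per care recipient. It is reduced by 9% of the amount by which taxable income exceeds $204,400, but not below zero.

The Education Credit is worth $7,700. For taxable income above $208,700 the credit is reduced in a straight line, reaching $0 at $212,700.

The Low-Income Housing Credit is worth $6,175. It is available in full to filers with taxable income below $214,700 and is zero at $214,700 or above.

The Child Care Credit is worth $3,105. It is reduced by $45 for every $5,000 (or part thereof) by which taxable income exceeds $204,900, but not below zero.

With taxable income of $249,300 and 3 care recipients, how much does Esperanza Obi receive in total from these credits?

$16,584

Caregiver Credit: base = 3 × $5,975 = $17,925. 9% of the $44,900 excess over $204,400 is $4,041; credit = $17,925 − $4,041 = $13,884.
Education Credit: $249,300 is at or above $212,700, so the credit is $0.
Low-Income Housing Credit: $249,300 meets or exceeds the $214,700 cutoff, so the credit is $0.
Child Care Credit: income exceeds $204,900 by $44,400, which is 9 full-or-partial $5,000 increments; reduction = 9 × $45 = $405, leaving $2,700.
Total: $13,884 + $0 + $0 + $2,700 = $16,584.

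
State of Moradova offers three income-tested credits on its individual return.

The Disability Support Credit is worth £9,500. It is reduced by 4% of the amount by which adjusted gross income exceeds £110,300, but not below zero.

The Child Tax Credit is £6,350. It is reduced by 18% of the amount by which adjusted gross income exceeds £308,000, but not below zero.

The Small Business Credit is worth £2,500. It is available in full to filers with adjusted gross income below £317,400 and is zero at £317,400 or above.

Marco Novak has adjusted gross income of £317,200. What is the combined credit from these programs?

£8,418

Disability Support Credit: 4% of the £206,900 excess over £110,300 is £8,276; credit = £9,500 − £8,276 = £1,224.
Child Tax Credit: 18% of the £9,200 excess over £308,000 is £1,656; credit = £6,350 − £1,656 = £4,694.
Small Business Credit: £317,200 is below the £317,400 cutoff, so the full £2,500 applies.
Total: £1,224 + £4,694 + £2,500 = £8,418.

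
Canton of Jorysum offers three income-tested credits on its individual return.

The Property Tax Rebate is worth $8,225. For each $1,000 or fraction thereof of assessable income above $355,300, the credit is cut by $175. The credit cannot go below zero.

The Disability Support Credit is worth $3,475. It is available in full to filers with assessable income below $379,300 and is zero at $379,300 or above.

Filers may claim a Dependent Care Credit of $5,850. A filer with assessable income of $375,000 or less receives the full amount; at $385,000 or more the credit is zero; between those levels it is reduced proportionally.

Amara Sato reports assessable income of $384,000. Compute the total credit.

Property Tax Rebate: income exceeds $355,300 by $28,700, which is 29 full-or-partial $1,000 increments; reduction = 29 × $175 = $5,075, leaving $3,150.
Disability Support Credit: $384,000 meets or exceeds the $379,300 cutoff, so the credit is $0.
Dependent Care Credit: $384,000 is $9,000 into a $10,000 phase-out range, leaving 1,000/10,000 of the credit: $5,850 × 1,000/10,000 = $585.
Total: $3,150 + $0 + $585 = $3,735.

$3,735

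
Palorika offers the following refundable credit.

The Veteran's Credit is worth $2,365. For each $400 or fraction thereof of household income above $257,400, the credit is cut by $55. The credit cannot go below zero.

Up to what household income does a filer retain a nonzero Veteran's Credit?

$274,200

After 42 increments the reduction is 42 × $55 = $2,310, leaving $55; one more increment wipes it out. Increment 42 ends at excess 42 × $400 = $16,800, so the highest qualifying income is $257,400 + $16,800 = $274,200.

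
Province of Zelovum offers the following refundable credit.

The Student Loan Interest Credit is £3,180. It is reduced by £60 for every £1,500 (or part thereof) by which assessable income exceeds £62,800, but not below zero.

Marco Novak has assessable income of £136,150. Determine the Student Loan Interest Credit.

Student Loan Interest Credit: income exceeds £62,800 by £73,350, which is 49 full-or-partial £1,500 increments; reduction = 49 × £60 = £2,940, leaving £240.

£240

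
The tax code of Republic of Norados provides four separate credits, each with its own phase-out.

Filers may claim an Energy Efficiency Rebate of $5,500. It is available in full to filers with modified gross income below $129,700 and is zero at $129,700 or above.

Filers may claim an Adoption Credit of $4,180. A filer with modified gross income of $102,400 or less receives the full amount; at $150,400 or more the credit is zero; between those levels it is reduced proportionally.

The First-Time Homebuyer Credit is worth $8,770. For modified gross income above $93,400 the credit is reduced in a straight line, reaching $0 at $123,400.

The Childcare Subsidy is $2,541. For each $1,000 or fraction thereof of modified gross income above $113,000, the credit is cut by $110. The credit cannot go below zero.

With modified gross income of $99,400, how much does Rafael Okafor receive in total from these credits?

$19,237

Energy Efficiency Rebate: $99,400 is below the $129,700 cutoff, so the full $5,500 applies.
Adoption Credit: $99,400 is at or below the $102,400 threshold, so the full $4,180 applies.
First-Time Homebuyer Credit: $99,400 is $6,000 into a $30,000 phase-out range, leaving 24,000/30,000 of the credit: $8,770 × 24,000/30,000 = $7,016.
Childcare Subsidy: $99,400 is at or below the $113,000 threshold, so the full $2,541 applies.
Total: $5,500 + $4,180 + $7,016 + $2,541 = $19,237.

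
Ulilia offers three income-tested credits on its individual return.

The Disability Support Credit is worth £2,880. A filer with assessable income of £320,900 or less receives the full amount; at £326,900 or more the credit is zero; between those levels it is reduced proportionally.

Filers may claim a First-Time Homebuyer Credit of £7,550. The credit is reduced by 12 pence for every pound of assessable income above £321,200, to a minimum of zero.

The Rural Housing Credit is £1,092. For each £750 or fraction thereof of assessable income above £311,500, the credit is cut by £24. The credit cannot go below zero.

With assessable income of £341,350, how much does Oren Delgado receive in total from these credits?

£5,264

Disability Support Credit: £341,350 is at or above £326,900, so the credit is £0.
First-Time Homebuyer Credit: 12% of the £20,150 excess over £321,200 is £2,418; credit = £7,550 − £2,418 = £5,132.
Rural Housing Credit: income exceeds £311,500 by £29,850, which is 40 full-or-partial £750 increments; reduction = 40 × £24 = £960, leaving £132.
Total: £0 + £5,132 + £132 = £5,264.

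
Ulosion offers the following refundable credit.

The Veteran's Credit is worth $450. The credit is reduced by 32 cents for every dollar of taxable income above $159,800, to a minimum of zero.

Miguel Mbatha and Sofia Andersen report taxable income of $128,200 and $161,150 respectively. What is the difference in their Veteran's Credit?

Miguel ($128,200): Veteran's Credit: $128,200 is at or below the $159,800 threshold, so the full $450 applies.
Sofia ($161,150): Veteran's Credit: 32% of the $1,350 excess over $159,800 is $432; credit = $450 − $432 = $18.
Difference: |$450 − $18| = $432.

$432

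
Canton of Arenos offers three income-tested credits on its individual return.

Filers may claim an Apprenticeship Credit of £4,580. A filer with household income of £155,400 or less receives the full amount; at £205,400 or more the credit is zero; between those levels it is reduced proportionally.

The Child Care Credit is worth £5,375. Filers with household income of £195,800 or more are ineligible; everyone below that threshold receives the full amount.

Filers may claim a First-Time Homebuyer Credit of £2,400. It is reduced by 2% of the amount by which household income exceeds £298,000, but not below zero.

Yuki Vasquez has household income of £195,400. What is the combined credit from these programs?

£8,691

Apprenticeship Credit: £195,400 is £40,000 into a £50,000 phase-out range, leaving 10,000/50,000 of the credit: £4,580 × 10,000/50,000 = £916.
Child Care Credit: £195,400 is below the £195,800 cutoff, so the full £5,375 applies.
First-Time Homebuyer Credit: £195,400 is at or below the £298,000 threshold, so the full £2,400 applies.
Total: £916 + £5,375 + £2,400 = £8,691.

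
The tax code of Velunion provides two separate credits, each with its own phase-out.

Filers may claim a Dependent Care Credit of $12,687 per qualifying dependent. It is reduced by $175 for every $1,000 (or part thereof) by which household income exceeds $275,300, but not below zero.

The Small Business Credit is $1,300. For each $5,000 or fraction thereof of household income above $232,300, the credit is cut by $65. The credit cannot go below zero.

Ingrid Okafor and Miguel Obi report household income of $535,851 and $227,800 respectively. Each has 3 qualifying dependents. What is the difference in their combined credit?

$39,361

Ingrid ($535,851): Dependent Care Credit: base = 3 × $12,687 = $38,061. income exceeds $275,300 by $260,551 → 261 increments × $175 = $45,675 ≥ base, so the credit is $0. Small Business Credit: income exceeds $232,300 by $303,551 → 61 increments × $65 = $3,965 ≥ base, so the credit is $0. total $0 + $0 = $0
Miguel ($227,800): Dependent Care Credit: base = 3 × $12,687 = $38,061. $227,800 is at or below the $275,300 threshold, so the full $38,061 applies. Small Business Credit: $227,800 is at or below the $232,300 threshold, so the full $1,300 applies. total $38,061 + $1,300 = $39,361
Difference: |$0 − $39,361| = $39,361.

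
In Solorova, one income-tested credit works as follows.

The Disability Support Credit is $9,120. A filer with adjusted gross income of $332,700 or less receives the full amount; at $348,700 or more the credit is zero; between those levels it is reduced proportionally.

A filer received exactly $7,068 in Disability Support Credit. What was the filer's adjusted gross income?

$7,068 is 7,068/9,120 of the full $9,120, so 2,052/9,120 of the $16,000 range has been used: income = $332,700 + $16,000 × 2,052/9,120 = $336,300.

$336,300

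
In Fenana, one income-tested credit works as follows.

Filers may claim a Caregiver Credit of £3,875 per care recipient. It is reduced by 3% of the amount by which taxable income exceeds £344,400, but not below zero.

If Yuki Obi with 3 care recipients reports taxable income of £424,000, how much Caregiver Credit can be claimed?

Caregiver Credit: base = 3 × £3,875 = £11,625. 3% of the £79,600 excess over £344,400 is £2,388; credit = £11,625 − £2,388 = £9,237.

£9,237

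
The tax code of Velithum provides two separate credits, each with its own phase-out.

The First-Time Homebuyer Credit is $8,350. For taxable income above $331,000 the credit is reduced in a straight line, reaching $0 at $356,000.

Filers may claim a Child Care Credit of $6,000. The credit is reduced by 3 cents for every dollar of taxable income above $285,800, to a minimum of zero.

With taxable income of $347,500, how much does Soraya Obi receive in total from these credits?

$6,988

First-Time Homebuyer Credit: $347,500 is $16,500 into a $25,000 phase-out range, leaving 8,500/25,000 of the credit: $8,350 × 8,500/25,000 = $2,839.
Child Care Credit: 3% of the $61,700 excess over $285,800 is $1,851; credit = $6,000 − $1,851 = $4,149.
Total: $2,839 + $4,149 = $6,988.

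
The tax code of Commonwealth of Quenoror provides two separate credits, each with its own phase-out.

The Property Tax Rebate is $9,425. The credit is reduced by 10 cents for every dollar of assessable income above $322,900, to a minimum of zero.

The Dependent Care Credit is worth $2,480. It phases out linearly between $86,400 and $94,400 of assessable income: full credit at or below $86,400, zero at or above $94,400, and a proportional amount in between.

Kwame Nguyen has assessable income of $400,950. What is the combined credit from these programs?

Property Tax Rebate: 10% of the $78,050 excess over $322,900 is $7,805; credit = $9,425 − $7,805 = $1,620.
Dependent Care Credit: $400,950 is at or above $94,400, so the credit is $0.
Total: $1,620 + $0 = $1,620.

$1,620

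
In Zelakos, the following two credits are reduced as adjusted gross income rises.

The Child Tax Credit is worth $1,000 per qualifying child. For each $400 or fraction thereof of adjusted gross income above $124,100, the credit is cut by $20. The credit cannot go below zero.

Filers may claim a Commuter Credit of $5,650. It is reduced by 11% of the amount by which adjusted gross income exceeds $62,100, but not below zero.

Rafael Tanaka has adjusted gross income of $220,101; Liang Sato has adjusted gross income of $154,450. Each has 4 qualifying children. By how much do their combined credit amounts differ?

$2,480

Rafael ($220,101): Child Tax Credit: base = 4 × $1,000 = $4,000. income exceeds $124,100 by $96,001 → 241 increments × $20 = $4,820 ≥ base, so the credit is $0. Commuter Credit: 11% of the $158,001 excess over $62,100 is $17,380.11 ≥ base, so the credit is $0. total $0 + $0 = $0
Liang ($154,450): Child Tax Credit: base = 4 × $1,000 = $4,000. income exceeds $124,100 by $30,350, which is 76 full-or-partial $400 increments; reduction = 76 × $20 = $1,520, leaving $2,480. Commuter Credit: 11% of the $92,350 excess over $62,100 is $10,158.50 ≥ base, so the credit is $0. total $2,480 + $0 = $2,480
Difference: |$0 − $2,480| = $2,480.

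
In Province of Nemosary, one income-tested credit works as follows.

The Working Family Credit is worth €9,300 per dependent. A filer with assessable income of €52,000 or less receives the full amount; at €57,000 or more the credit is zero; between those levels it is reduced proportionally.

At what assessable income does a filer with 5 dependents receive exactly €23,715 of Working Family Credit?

€54,450

Full credit = 5 × €9,300 = €46,500.
€23,715 is 23,715/46,500 of the full €46,500, so 22,785/46,500 of the €5,000 range has been used: income = €52,000 + €5,000 × 22,785/46,500 = €54,450.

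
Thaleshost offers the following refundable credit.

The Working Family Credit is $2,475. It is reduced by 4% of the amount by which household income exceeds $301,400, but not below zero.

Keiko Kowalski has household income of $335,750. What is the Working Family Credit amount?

$1,101

Working Family Credit: 4% of the $34,350 excess over $301,400 is $1,374; credit = $2,475 − $1,374 = $1,101.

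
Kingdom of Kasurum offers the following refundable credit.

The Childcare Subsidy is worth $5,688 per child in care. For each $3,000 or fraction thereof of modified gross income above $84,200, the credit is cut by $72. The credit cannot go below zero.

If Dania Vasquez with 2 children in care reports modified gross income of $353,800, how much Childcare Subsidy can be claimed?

Childcare Subsidy: base = 2 × $5,688 = $11,376. income exceeds $84,200 by $269,600, which is 90 full-or-partial $3,000 increments; reduction = 90 × $72 = $6,480, leaving $4,896.

$4,896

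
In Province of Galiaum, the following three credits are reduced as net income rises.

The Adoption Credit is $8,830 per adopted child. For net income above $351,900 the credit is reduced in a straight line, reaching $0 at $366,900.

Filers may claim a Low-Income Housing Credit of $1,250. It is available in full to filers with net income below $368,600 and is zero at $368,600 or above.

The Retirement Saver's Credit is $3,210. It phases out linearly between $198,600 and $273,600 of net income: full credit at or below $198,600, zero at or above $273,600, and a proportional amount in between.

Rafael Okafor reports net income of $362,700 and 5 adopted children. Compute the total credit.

$13,612

Adoption Credit: base = 5 × $8,830 = $44,150. $362,700 is $10,800 into a $15,000 phase-out range, leaving 4,200/15,000 of the credit: $44,150 × 4,200/15,000 = $12,362.
Low-Income Housing Credit: $362,700 is below the $368,600 cutoff, so the full $1,250 applies.
Retirement Saver's Credit: $362,700 is at or above $273,600, so the credit is $0.
Total: $12,362 + $1,250 + $0 = $13,612.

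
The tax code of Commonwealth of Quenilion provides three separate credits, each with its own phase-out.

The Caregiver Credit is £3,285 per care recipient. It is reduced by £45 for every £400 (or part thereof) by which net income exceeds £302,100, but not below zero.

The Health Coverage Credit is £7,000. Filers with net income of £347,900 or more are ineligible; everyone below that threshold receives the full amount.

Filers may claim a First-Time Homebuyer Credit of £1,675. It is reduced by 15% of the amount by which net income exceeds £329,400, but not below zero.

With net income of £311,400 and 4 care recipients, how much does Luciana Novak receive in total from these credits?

Caregiver Credit: base = 4 × £3,285 = £13,140. income exceeds £302,100 by £9,300, which is 24 full-or-partial £400 increments; reduction = 24 × £45 = £1,080, leaving £12,060.
Health Coverage Credit: £311,400 is below the £347,900 cutoff, so the full £7,000 applies.
First-Time Homebuyer Credit: £311,400 is at or below the £329,400 threshold, so the full £1,675 applies.
Total: £12,060 + £7,000 + £1,675 = £20,735.

£20,735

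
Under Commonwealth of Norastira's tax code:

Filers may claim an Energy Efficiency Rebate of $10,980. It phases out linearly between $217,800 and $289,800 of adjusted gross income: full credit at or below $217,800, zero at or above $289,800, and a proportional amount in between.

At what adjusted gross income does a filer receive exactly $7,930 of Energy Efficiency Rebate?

$237,800

$7,930 is 7,930/10,980 of the full $10,980, so 3,050/10,980 of the $72,000 range has been used: income = $217,800 + $72,000 × 3,050/10,980 = $237,800.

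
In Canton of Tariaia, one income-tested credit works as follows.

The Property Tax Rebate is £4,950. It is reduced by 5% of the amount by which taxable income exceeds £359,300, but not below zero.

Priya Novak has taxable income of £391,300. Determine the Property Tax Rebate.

£3,350

Property Tax Rebate: 5% of the £32,000 excess over £359,300 is £1,600; credit = £4,950 − £1,600 = £3,350.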